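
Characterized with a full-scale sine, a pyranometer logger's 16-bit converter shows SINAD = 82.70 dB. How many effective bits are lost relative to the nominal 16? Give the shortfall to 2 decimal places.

2.55 bits

Effective bits = (82.70 − 1.76)/6.02 = 13.4452.
16 − 13.4452 = 2.55 bits below nominal.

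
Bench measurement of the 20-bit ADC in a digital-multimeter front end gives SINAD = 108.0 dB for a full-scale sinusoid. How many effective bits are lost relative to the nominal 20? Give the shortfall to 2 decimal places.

Effective bits = (108.0 − 1.76)/6.02 = 17.6478.
Lost resolution: 20 − 17.6478 = 2.3522 bits.

2.35 bits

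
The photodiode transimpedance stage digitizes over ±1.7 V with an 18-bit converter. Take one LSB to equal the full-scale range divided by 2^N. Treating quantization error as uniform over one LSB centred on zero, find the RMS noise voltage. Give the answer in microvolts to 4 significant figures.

3.744 µV

Range = 1.7 − (-1.7) = 3.4 V.
LSB = 3.4 V / 2^18 = 12.9700 µV.
V_rms = LSB/√12 = 12.9700 µV / √12 = 3.744 µV.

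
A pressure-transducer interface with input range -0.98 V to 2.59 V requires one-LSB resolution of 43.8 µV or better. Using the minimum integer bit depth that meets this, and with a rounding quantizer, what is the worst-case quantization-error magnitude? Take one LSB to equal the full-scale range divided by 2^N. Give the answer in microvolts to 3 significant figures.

13.6 µV

Full-scale range = 2.59 V − (-0.98 V) = 3.57 V.
3.57 V / 43.8 µV = 81510. Since 2^16 = 65536 and 2^17 = 131072, N = 17.
LSB = 3.57 V / 2^17 = 27.237 µV.
Half an LSB is 13.6 µV.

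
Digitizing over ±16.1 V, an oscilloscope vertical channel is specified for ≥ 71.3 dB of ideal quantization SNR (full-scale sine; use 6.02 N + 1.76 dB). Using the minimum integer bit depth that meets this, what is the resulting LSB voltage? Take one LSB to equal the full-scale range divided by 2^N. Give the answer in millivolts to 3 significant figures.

7.86 mV

Range = 16.1 − (-16.1) = 32.2 V.
6.02 N + 1.76 ≥ 71.3 gives N ≥ 11.551, so the minimum integer is 12.
LSB = 32.2 V / 2^12 = 7.86 mV.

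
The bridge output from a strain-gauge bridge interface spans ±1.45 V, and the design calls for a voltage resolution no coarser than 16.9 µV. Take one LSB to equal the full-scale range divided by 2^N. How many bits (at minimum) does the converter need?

18 bits

Span: 1.45 V − (-1.45 V) = 2.9 V.
2.9 V / 16.9 µV = 171600. Since 2^17 = 131072 and 2^18 = 262144, N = 18.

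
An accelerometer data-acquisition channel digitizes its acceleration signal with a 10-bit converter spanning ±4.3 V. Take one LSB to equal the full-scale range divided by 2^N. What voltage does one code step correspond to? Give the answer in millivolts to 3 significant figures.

8.40 mV

Range = 4.3 − (-4.3) = 8.6 V.
There are 2^10 = 1024 steps.
LSB = 8.6 V / 2^10 = 8.40 mV.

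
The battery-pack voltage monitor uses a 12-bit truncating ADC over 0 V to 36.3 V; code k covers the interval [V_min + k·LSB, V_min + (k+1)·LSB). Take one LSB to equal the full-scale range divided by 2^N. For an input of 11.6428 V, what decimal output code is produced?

1313

Range is 36.3 V. LSB = 36.3 V / 2^12 ≈ 8.862 mV.
code = ⌊(V_in − V_min)/LSB⌋ = ⌊(V_in − V_min) × 2^12 / range⌋
     = ⌊(11.6428 − (0)) × 4096 / 36.3⌋ = ⌊11.6428 × 4096/36.3⌋
     = ⌊1313.744⌋ = 1313.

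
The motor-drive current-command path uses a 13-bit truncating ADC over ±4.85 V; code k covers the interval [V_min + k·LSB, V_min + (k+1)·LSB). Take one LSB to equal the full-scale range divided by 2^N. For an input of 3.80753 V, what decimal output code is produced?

7311

Span: 4.85 V − (-4.85 V) = 9.7 V. LSB = 9.7 V / 2^13 ≈ 1.184 mV.
(V_in − V_min) × 2^13/range = (3.80753 − (-4.85)) × 8192/9.7 = 7311.596.
Floor → code = 7311.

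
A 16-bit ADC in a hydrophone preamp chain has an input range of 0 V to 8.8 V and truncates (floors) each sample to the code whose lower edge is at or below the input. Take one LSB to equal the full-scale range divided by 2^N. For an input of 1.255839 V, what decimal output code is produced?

9352

V_FS = 8.8 V. LSB = 8.8 V / 2^16 ≈ 134.3 µV.
code = ⌊(V_in − V_min)/LSB⌋ = ⌊(V_in − V_min) × 2^16 / range⌋
     = ⌊(1.255839 − (0)) × 65536 / 8.8⌋ = ⌊1.255839 × 65536/8.8⌋
     = ⌊9352.576⌋ = 9352.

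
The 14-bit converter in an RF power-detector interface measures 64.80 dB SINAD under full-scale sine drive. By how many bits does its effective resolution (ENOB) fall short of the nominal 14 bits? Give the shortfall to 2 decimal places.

Effective bits = (64.80 − 1.76)/6.02 = 10.4718.
Lost resolution: 14 − 10.4718 = 3.5282 bits.

3.53 bits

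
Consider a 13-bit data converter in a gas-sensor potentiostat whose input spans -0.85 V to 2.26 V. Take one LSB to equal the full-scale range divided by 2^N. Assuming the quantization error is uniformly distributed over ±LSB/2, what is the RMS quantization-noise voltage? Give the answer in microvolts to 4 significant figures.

Span: 2.26 V − (-0.85 V) = 3.11 V.
Step size = 3.11/8192 V = 379.639 µV.
σ_q = LSB/√12 = 379.639 µV/3.4641 = 109.6 µV.

109.6 µV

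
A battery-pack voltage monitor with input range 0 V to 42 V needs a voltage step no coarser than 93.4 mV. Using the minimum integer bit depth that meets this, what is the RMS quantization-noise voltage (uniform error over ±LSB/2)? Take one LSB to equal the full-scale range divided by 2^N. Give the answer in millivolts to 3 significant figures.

23.7 mV

Span = 42 V.
Required number of levels: 42/93.4 mV = 449.68; smallest N with 2^N ≥ that is 9.
LSB = 42 V ÷ 2^9 = 42/512 V = 82.031 mV.
RMS noise = LSB/√12 = 23.7 mV.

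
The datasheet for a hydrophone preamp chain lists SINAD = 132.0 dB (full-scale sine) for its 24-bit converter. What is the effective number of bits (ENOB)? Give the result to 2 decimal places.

21.63 bits

Inverting SNR = 6.02 N + 1.76: N_eff = (132.0 − 1.76)/6.02 = 21.6346.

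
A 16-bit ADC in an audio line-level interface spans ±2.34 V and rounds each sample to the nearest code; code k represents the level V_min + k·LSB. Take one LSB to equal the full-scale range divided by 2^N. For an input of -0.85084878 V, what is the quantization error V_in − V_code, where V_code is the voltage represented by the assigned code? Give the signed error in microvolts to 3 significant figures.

+14.9 µV

Span: 2.34 V − (-2.34 V) = 4.68 V. LSB = 4.68 V / 2^16 ≈ 71.41 µV.
Position in LSBs: (-0.85084878 − (-2.34)) × 65536/4.68 = 20853.2082; rounding gives k = 20853.
V_code = V_min + k × range/2^16 = -2.34 + 20853 × 4.68/65536 = -0.85086364746 V.
Error = V_in − V_code = -0.85084878 − (-0.85086364746) = +14.9 µV.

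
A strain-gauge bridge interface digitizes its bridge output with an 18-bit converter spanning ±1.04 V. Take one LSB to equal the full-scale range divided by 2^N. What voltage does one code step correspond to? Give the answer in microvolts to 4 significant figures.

Span: 1.04 V − (-1.04 V) = 2.08 V.
Number of codes = 2^18 = 262144.
LSB = 2.08 V / 2^18 = 7.935 µV.

7.935 µV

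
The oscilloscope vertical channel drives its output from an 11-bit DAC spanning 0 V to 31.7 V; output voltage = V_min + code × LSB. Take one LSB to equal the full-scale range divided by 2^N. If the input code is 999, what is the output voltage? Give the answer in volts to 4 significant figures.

15.46 V

V_FS = 31.7 V. LSB = 31.7 V / 2^11.
V_out = V_min + code × LSB = 0 V + 999 × 31.7 V / 2048
      = 0 V + 15.4630 V = 15.4630 V.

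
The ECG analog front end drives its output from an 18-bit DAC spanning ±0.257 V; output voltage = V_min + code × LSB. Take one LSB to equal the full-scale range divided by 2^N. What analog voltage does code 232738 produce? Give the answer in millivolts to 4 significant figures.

Range = 0.257 − (-0.257) = 0.514 V. LSB = 0.514 V / 2^18.
Output = V_min + (232738/262144) × range = -0.257 + 0.887825 × 0.514 V
      = -0.257 V + 0.456342 V = 0.199342 V.

199.3 mV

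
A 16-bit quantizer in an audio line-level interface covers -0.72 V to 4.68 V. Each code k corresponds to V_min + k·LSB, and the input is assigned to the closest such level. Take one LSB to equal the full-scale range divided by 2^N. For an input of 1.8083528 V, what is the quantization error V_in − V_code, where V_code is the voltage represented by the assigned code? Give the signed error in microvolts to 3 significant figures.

The full-scale span is 4.68 − (-0.72) = 5.4 V. LSB = 5.4 V / 2^16 ≈ 82.40 µV.
(1.8083528 − (-0.72)) / LSB = 2.5283528 × 65536/5.4 = 30684.8387. Nearest integer: k = 30685.
V_code = -0.72 + (30685/65536) × 5.4 = 1.8083660889 V.
e = 1.8083528 − (1.8083660889) = −13.3 µV.

−13.3 µV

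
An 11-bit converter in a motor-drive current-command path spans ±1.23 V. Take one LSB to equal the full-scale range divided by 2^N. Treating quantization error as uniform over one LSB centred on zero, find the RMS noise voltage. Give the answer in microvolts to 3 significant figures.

347 µV

Full-scale range = 1.23 V − (-1.23 V) = 2.46 V.
Step size = 2.46/2048 V = 1.2012 mV.
V_rms = LSB/√12 = 1.2012 mV / √12 = 347 µV.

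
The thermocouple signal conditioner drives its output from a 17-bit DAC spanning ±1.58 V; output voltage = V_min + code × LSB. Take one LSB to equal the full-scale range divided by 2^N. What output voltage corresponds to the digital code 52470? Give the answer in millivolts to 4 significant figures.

Span: 1.58 V − (-1.58 V) = 3.16 V. LSB = 3.16 V / 2^17.
Output = V_min + (52470/131072) × range = -1.58 + 0.400314 × 3.16 V
      = -1.58 V + 1.26499 V = -0.315007 V.

-315.0 mV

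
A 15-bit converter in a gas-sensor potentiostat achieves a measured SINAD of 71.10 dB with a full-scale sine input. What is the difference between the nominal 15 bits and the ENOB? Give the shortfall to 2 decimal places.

ENOB = (SINAD − 1.76)/6.02 = (71.10 − 1.76)/6.02 = 11.5183 bits.
Lost resolution: 15 − 11.5183 = 3.4817 bits.

3.48 bits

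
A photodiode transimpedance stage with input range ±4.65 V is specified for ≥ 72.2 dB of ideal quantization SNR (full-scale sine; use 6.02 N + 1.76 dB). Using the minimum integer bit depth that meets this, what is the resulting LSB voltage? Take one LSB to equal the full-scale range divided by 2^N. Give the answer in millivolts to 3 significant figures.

2.27 mV

Range = 4.65 − (-4.65) = 9.3 V.
6.02 N + 1.76 ≥ 72.2 gives N ≥ 11.701, so the minimum integer is 12.
LSB = 9.3 V / 2^12 = 2.27 mV.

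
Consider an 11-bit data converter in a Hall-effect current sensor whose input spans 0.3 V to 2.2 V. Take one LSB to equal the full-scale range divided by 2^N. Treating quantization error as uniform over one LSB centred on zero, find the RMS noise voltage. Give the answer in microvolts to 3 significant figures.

268 µV

The full-scale span is 2.2 − (0.3) = 1.9 V.
LSB = 1.9 V / 2^11 = 0.92773 mV.
σ_q = LSB/√12 = 0.92773 mV/3.4641 = 268 µV.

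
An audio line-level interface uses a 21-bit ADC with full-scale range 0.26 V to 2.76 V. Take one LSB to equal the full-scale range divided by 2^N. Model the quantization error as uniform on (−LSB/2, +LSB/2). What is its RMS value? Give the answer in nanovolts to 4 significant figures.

344.1 nV

Full-scale range = 2.76 V − (0.26 V) = 2.5 V.
Step size = 2.5/2097152 V = 1.19209 µV.
For a uniform distribution on [−LSB/2, +LSB/2], V_rms = LSB/√12 = 1.19209 µV/3.4641 = 344.1 nV.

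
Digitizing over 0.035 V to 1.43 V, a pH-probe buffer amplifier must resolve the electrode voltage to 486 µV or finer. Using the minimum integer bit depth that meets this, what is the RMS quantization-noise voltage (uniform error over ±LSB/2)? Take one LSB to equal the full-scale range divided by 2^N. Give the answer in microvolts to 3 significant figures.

98.3 µV

Range = 1.43 − (0.035) = 1.395 V.
1.395 V / 486 µV = 2870. Since 2^11 = 2048 and 2^12 = 4096, N = 12.
LSB = 1.395 V / 2^12 = 340.58 µV.
σ_q = LSB/√12 = 340.58 µV/3.4641 = 98.3 µV.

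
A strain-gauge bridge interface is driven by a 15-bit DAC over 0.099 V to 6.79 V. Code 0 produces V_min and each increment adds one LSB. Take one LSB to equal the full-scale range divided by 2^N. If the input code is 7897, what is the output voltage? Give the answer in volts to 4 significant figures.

Range = 6.79 − (0.099) = 6.691 V. LSB = 6.691 V / 2^15.
Output = V_min + (7897/32768) × range = 0.099 + 0.240997 × 6.691 V
      = 0.099 V + 1.61251 V = 1.71151 V.

1.712 V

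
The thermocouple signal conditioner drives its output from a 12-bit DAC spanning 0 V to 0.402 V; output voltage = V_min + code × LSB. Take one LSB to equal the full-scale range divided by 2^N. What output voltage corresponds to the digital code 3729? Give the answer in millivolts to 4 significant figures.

366.0 mV

Range is 0.402 V. LSB = 0.402 V / 2^12.
V_out = 0 + 3729 × (0.402/4096) V
      = 0 + 0.365981 = 0.365981 V.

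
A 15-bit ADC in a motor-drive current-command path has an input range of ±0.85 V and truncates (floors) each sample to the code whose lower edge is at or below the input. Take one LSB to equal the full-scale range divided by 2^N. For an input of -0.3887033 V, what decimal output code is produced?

Full-scale range = 0.85 V − (-0.85 V) = 1.7 V. LSB = 1.7 V / 2^15 ≈ 51.88 µV.
(V_in − V_min) × 2^15/range = (-0.3887033 − (-0.85)) × 32768/1.7 = 8891.630.
Floor → code = 8891.

8891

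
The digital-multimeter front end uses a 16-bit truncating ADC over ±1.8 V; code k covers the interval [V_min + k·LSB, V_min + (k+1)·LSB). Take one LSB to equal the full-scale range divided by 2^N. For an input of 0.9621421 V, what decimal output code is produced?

Span: 1.8 V − (-1.8 V) = 3.6 V. LSB = 3.6 V / 2^16 ≈ 54.93 µV.
code = ⌊(V_in − V_min)/LSB⌋ = ⌊(V_in − V_min) × 2^16 / range⌋
     = ⌊(0.9621421 − (-1.8)) × 65536 / 3.6⌋ = ⌊2.7621421 × 65536/3.6⌋
     = ⌊50283.262⌋ = 50283.

50283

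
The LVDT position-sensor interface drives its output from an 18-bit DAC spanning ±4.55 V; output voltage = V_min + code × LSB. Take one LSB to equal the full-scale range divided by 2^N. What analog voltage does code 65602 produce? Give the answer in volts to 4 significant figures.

Range = 4.55 − (-4.55) = 9.1 V. LSB = 9.1 V / 2^18.
Output = V_min + (65602/262144) × range = -4.55 + 0.250252 × 9.1 V
      = -4.55 + 2.27729 = -2.27271 V.

-2.273 V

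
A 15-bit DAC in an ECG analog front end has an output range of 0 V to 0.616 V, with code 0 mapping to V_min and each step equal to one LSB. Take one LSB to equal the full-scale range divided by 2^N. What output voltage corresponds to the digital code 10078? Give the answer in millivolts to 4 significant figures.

Range is 0.616 V. LSB = 0.616 V / 2^15.
Output = V_min + (10078/32768) × range = 0 + 0.307556 × 0.616 V
      = 0 + 0.189455 = 0.189455 V.

189.5 mV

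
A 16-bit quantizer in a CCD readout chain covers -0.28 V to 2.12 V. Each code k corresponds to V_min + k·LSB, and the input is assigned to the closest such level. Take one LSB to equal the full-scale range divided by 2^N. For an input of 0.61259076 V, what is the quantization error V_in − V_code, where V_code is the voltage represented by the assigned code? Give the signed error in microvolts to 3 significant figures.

−11.8 µV

Span: 2.12 V − (-0.28 V) = 2.4 V. LSB = 2.4 V / 2^16 ≈ 36.62 µV.
(0.61259076 − (-0.28)) / LSB = 0.89259076 × 65536/2.4 = 24373.6784. Nearest integer: k = 24374.
V_code = -0.28 + (24374/65536) × 2.4 = 0.61260253906 V.
e = 0.61259076 − (0.61260253906) = −11.8 µV.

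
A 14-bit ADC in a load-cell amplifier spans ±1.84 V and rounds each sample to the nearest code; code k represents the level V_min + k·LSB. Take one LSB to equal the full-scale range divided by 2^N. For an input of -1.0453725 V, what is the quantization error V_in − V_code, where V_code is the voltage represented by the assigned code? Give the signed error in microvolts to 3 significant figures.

−40.5 µV

Full-scale range = 1.84 V − (-1.84 V) = 3.68 V. LSB = 3.68 V / 2^14 ≈ 224.6 µV.
(V_in − V_min)/LSB = (-1.0453725 − (-1.84)) × 16384/3.68 = 3537.8198 → nearest code k = 3538.
Reconstructed level: -1.84 + 3538 × 3.68/16384 V = -1.0453320313 V.
e = -1.0453725 − (-1.0453320313) = −40.5 µV.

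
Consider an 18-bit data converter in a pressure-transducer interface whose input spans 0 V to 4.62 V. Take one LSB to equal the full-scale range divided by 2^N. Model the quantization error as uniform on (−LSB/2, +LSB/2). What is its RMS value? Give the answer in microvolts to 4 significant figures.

Full-scale range = 4.62 V.
One LSB is 4.62 V / 262144 = 17.6239 µV.
σ_q = LSB/√12 = 17.6239 µV/3.4641 = 5.088 µV.

5.088 µV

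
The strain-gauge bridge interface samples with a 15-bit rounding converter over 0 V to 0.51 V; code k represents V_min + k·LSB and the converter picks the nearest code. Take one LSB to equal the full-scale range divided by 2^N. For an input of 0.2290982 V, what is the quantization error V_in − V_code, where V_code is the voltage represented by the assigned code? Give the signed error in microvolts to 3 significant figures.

Full-scale range = 0.51 V. LSB = 0.51 V / 2^15 ≈ 15.56 µV.
(V_in − V_min)/LSB = (0.2290982 − (0)) × 32768/0.51 = 14719.7840 → nearest code k = 14720.
Reconstructed level: 0 + 14720 × 0.51/32768 V = 0.22910156250 V.
Error = V_in − V_code = 0.2290982 − (0.22910156250) = −3.36 µV.

−3.36 µV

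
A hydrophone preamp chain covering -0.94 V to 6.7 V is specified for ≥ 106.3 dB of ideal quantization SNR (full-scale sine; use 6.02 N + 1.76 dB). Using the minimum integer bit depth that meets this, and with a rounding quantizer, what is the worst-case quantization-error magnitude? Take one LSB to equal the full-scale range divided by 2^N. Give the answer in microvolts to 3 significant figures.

14.6 µV

The full-scale span is 6.7 − (-0.94) = 7.64 V.
Required N = ⌈(106.3 − 1.76)/6.02⌉ = ⌈17.365⌉ = 18.
Step size = 7.64/262144 V = 29.144 µV.
|e|_max = LSB/2 = 14.6 µV.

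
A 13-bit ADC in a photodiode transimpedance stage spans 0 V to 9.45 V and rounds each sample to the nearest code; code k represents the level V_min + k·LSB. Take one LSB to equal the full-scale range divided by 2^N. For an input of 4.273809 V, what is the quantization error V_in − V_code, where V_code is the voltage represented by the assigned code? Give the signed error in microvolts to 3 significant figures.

−147 µV

Span = 9.45 V. LSB = 9.45 V / 2^13 ≈ 1.154 mV.
(4.273809 − (0)) / LSB = 4.273809 × 8192/9.45 = 3704.8723. Nearest integer: k = 3705.
Reconstructed level: 0 + 3705 × 9.45/8192 V = 4.273956299 V.
Error = V_in − V_code = 4.273809 − (4.273956299) = −147 µV.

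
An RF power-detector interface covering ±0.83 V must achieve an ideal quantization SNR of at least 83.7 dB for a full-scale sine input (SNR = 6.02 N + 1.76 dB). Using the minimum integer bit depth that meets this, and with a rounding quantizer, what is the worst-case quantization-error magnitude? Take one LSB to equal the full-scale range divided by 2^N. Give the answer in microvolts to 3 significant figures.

50.7 µV

Range = 0.83 − (-0.83) = 1.66 V.
6.02 N + 1.76 ≥ 83.7 gives N ≥ 13.611, so the minimum integer is 14.
One LSB is 1.66 V / 16384 = 101.32 µV.
Max error for round-to-nearest is LSB/2 = 50.7 µV.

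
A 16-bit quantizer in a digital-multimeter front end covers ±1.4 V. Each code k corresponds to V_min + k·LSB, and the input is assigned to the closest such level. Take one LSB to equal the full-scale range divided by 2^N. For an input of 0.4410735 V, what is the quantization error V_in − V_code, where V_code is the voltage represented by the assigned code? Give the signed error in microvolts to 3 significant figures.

−15.4 µV

Full-scale range = 1.4 V − (-1.4 V) = 2.8 V. LSB = 2.8 V / 2^16 ≈ 42.72 µV.
Position in LSBs: (0.4410735 − (-1.4)) × 65536/2.8 = 43091.6403; rounding gives k = 43092.
V_code = -1.4 + (43092/65536) × 2.8 = 0.44108886719 V.
Error = V_in − V_code = 0.4410735 − (0.44108886719) = −15.4 µV.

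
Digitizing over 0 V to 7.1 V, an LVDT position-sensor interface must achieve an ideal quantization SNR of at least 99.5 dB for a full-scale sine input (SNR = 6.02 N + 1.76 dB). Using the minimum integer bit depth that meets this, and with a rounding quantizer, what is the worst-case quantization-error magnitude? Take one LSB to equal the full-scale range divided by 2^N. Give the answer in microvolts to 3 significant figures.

Full-scale range = 7.1 V.
6.02 N + 1.76 ≥ 99.5 gives N ≥ 16.236, so the minimum integer is 17.
LSB = 7.1 V ÷ 2^17 = 7.1/131072 V = 54.169 µV.
Max error for round-to-nearest is LSB/2 = 27.1 µV.

27.1 µV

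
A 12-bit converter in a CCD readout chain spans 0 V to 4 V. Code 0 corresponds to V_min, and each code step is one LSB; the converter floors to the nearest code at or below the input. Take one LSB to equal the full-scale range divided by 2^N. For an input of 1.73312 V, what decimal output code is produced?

V_FS = 4 V. LSB = 4 V / 2^12 ≈ 0.9766 mV.
V_in − V_min = 1.73312 − (0) = 1.73312 V.
Divide by LSB: 1.73312 × 4096/4 = 1774.7149.
Truncating gives code 1774.

1774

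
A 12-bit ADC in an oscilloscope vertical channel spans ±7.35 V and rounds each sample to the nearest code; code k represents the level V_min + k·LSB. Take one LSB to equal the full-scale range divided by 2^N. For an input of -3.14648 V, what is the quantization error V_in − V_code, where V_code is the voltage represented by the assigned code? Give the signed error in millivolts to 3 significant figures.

+0.957 mV

The full-scale span is 7.35 − (-7.35) = 14.7 V. LSB = 14.7 V / 2^12 ≈ 3.589 mV.
(V_in − V_min)/LSB = (-3.14648 − (-7.35)) × 4096/14.7 = 1171.2665 → nearest code k = 1171.
V_code = -7.35 + (1171/4096) × 14.7 = -3.147436523 V.
e = -3.14648 − (-3.147436523) = +0.957 mV.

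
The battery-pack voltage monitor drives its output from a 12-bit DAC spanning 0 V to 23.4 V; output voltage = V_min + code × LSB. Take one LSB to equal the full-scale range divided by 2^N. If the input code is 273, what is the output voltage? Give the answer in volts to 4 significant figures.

1.560 V

Span = 23.4 V. LSB = 23.4 V / 2^12.
V_out = 0 + 273 × (23.4/4096) V
      = 0 V + 1.55962 V = 1.55962 V.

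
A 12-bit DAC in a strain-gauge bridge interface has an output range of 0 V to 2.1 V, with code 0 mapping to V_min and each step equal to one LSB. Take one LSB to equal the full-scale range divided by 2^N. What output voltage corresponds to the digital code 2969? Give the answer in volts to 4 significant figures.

1.522 V

V_FS = 2.1 V. LSB = 2.1 V / 2^12.
V_out = 0 + 2969 × (2.1/4096) V
      = 0 V + 1.52219 V = 1.52219 V.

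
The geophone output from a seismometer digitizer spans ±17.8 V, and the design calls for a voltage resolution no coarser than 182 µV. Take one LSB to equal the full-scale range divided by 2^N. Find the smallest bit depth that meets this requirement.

18 bits

Span: 17.8 V − (-17.8 V) = 35.6 V.
Levels needed ≥ 35.6/182 µV = 195600. 2^18 = 262144 suffices, so N_min = 18.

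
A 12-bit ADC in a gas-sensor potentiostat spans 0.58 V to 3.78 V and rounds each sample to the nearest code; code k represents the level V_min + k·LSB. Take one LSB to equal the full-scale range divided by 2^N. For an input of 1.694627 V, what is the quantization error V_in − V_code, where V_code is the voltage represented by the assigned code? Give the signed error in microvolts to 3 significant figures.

The full-scale span is 3.78 − (0.58) = 3.2 V. LSB = 3.2 V / 2^12 ≈ 0.7813 mV.
(V_in − V_min)/LSB = (1.694627 − (0.58)) × 4096/3.2 = 1426.7226 → nearest code k = 1427.
V_code = 0.58 + (1427/4096) × 3.2 = 1.694843750 V.
V_in − V_code = 1.694627 − (1.694843750) = −217 µV.

−217 µV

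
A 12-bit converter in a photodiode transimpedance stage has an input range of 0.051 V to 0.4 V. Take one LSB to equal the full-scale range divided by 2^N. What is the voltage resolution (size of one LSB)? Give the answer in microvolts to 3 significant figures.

85.2 µV

Range = 0.4 − (0.051) = 0.349 V.
There are 2^12 = 4096 steps.
One LSB is 0.349 V / 4096 = 85.2 µV.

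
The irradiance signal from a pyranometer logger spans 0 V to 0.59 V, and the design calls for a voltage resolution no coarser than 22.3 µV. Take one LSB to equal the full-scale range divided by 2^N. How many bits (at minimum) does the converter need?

15 bits

Span = 0.59 V.
0.59 V / 22.3 µV = 26460. Since 2^14 = 16384 and 2^15 = 32768, N = 15.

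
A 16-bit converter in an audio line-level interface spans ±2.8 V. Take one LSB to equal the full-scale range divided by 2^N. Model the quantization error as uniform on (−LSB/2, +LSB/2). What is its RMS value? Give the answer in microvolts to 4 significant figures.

Full-scale range = 2.8 V − (-2.8 V) = 5.6 V.
Step size = 5.6/65536 V = 85.4492 µV.
σ_q = LSB/√12 = 85.4492 µV/3.4641 = 24.67 µV.

24.67 µV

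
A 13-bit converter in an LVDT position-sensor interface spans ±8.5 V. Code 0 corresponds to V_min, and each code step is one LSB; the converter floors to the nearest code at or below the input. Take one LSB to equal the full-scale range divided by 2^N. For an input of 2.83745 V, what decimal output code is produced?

5463

Span: 8.5 V − (-8.5 V) = 17 V. LSB = 17 V / 2^13 ≈ 2.075 mV.
V_in − V_min = 2.83745 − (-8.5) = 11.33745 V.
Divide by LSB: 11.33745 × 8192/17 = 5463.3171.
Truncating gives code 5463.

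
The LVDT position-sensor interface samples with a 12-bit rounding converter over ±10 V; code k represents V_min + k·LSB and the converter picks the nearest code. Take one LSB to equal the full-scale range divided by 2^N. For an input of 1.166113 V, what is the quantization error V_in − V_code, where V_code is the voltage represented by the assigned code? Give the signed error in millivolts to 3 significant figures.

Full-scale range = 10 V − (-10 V) = 20 V. LSB = 20 V / 2^12 ≈ 4.883 mV.
(1.166113 − (-10)) / LSB = 11.166113 × 4096/20 = 2286.8199. Nearest integer: k = 2287.
V_code = -10 + (2287/4096) × 20 = 1.166992188 V.
Error = V_in − V_code = 1.166113 − (1.166992188) = −0.879 mV.

−0.879 mV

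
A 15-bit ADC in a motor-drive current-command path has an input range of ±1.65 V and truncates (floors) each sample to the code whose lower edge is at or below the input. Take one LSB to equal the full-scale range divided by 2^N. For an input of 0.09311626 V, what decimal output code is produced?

The full-scale span is 1.65 − (-1.65) = 3.3 V. LSB = 3.3 V / 2^15 ≈ 100.7 µV.
V_in − V_min = 0.09311626 − (-1.65) = 1.74311626 V.
Divide by LSB: 1.74311626 × 32768/3.3 = 17308.6162.
Truncating gives code 17308.

17308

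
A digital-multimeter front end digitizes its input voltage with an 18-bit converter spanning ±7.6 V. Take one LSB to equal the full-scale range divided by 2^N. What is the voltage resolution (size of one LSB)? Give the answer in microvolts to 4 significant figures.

Range = 7.6 − (-7.6) = 15.2 V.
There are 2^18 = 262144 steps.
LSB = 15.2 V / 2^18 = 57.98 µV.

57.98 µV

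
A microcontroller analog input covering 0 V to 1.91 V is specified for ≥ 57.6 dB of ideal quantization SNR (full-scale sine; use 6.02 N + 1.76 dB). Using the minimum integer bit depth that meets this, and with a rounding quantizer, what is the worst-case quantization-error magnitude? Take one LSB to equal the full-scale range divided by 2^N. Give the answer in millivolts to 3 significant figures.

0.933 mV

V_FS = 1.91 V.
6.02 N + 1.76 ≥ 57.6 gives N ≥ 9.276, so the minimum integer is 10.
LSB = 1.91 V / 2^10 = 1.8652 mV.
|e|_max = LSB/2 = 0.933 mV.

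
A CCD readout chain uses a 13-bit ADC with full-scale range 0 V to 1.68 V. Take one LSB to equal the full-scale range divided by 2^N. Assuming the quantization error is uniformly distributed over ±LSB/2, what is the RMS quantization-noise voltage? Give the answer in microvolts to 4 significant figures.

59.20 µV

Full-scale range = 1.68 V.
LSB = 1.68 V ÷ 2^13 = 1.68/8192 V = 205.078 µV.
σ_q = LSB/√12 = 205.078 µV/3.4641 = 59.20 µV.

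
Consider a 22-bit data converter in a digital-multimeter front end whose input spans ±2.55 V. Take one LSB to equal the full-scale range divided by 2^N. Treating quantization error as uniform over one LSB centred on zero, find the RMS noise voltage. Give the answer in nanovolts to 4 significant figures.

Range = 2.55 − (-2.55) = 5.1 V.
LSB = 5.1 V / 2^22 = 1.21593 µV.
V_rms = LSB/√12 = 1.21593 µV / √12 = 351.0 nV.

351.0 nV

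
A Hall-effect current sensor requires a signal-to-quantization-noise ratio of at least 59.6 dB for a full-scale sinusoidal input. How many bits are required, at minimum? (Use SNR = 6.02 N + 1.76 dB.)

Required N = ⌈(59.6 − 1.76)/6.02⌉ = ⌈9.608⌉ = 10.

10 bits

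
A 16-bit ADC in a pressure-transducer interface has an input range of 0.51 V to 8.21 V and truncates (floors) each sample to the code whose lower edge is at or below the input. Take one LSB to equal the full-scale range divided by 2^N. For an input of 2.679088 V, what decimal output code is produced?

The full-scale span is 8.21 − (0.51) = 7.7 V. LSB = 7.7 V / 2^16 ≈ 117.5 µV.
V_in − V_min = 2.679088 − (0.51) = 2.169088 V.
Divide by LSB: 2.169088 × 65536/7.7 = 18461.4742.
Truncating gives code 18461.

18461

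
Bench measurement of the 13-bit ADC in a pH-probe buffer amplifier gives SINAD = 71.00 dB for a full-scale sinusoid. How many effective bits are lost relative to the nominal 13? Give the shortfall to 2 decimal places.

N_eff = (71.00 − 1.76)/6.02 = 11.5017 bits.
Shortfall = 13 − 11.5017 = 1.4983 bits.

1.50 bits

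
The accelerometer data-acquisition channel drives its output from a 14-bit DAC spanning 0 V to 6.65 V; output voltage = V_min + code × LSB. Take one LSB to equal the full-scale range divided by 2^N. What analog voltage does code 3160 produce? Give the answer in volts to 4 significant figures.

Range is 6.65 V. LSB = 6.65 V / 2^14.
Output = V_min + (3160/16384) × range = 0 + 0.192871 × 6.65 V
      = 0 + 1.28259 = 1.28259 V.

1.283 V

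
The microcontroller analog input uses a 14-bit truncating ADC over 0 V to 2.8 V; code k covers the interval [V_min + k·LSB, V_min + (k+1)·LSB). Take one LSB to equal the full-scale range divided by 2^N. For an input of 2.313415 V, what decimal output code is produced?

Range is 2.8 V. LSB = 2.8 V / 2^14 ≈ 170.9 µV.
V_in − V_min = 2.313415 − (0) = 2.313415 V.
Divide by LSB: 2.313415 × 16384/2.8 = 13536.7826.
Truncating gives code 13536.

13536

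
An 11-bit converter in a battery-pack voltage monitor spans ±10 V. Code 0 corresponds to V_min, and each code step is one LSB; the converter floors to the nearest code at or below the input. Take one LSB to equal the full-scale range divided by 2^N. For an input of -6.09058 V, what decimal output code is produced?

The full-scale span is 10 − (-10) = 20 V. LSB = 20 V / 2^11 ≈ 9.766 mV.
V_in − V_min = -6.09058 − (-10) = 3.90942 V.
Divide by LSB: 3.90942 × 2048/20 = 400.3246.
Truncating gives code 400.

400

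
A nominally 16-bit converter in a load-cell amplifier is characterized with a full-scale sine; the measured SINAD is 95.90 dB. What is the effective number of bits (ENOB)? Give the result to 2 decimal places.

Inverting SNR = 6.02 N + 1.76: N_eff = (95.90 − 1.76)/6.02 = 15.6379.

15.64 bits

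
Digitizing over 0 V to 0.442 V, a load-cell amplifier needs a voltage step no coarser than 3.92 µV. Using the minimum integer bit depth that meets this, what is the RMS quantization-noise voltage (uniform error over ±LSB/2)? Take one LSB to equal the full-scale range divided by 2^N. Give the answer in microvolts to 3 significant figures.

0.973 µV

V_FS = 0.442 V.
0.442 V / 3.92 µV = 112800. Since 2^16 = 65536 and 2^17 = 131072, N = 17.
Step size = 0.442/131072 V = 3.3722 µV.
RMS noise = LSB/√12 = 0.973 µV.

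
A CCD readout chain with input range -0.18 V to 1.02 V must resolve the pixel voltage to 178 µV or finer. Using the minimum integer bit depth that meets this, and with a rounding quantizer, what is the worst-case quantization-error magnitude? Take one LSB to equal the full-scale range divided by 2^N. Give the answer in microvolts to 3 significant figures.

73.2 µV

Range = 1.02 − (-0.18) = 1.2 V.
Required number of levels: 1.2/178 µV = 6741.6; smallest N with 2^N ≥ that is 13.
One LSB is 1.2 V / 8192 = 146.48 µV.
Half an LSB is 73.2 µV.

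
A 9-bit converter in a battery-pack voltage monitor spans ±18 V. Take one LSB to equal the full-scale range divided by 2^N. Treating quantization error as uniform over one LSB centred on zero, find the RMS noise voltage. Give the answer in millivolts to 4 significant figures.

20.30 mV

Span: 18 V − (-18 V) = 36 V.
Step size = 36/512 V = 70.3125 mV.
RMS of a uniform error over width LSB is LSB/√12 = 20.30 mV.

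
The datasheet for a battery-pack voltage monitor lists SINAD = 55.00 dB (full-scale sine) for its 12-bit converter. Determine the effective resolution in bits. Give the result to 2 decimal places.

8.84 bits

ENOB = (55.00 − 1.76)/6.02 = 8.8439 bits.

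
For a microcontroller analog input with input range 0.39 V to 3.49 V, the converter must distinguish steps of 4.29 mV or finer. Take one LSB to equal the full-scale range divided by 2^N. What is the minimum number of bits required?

10 bits

Range = 3.49 − (0.39) = 3.1 V.
Required number of levels: 3.1/4.29 mV = 722.61; smallest N with 2^N ≥ that is 10.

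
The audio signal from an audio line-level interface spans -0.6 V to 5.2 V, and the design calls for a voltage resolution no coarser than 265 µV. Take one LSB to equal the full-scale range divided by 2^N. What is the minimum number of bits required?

The full-scale span is 5.2 − (-0.6) = 5.8 V.
Need 2^N ≥ 5.8 V / 265 µV = 21890 → N_min = 15.

15 bits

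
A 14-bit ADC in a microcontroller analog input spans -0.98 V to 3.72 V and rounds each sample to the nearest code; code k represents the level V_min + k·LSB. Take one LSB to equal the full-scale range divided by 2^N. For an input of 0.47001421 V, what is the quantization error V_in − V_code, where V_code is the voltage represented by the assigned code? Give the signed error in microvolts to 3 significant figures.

Span: 3.72 V − (-0.98 V) = 4.7 V. LSB = 4.7 V / 2^14 ≈ 286.9 µV.
(0.47001421 − (-0.98)) / LSB = 1.45001421 × 16384/4.7 = 5054.6878. Nearest integer: k = 5055.
Reconstructed level: -0.98 + 5055 × 4.7/16384 V = 0.47010375977 V.
Error = V_in − V_code = 0.47001421 − (0.47010375977) = −89.5 µV.

−89.5 µV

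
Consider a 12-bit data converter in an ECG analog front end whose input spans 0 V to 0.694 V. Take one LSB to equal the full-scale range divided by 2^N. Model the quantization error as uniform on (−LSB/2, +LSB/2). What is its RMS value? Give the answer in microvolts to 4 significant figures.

Full-scale range = 0.694 V.
LSB = 0.694 V ÷ 2^12 = 0.694/4096 V = 169.434 µV.
V_rms = LSB/√12 = 169.434 µV / √12 = 48.91 µV.

48.91 µV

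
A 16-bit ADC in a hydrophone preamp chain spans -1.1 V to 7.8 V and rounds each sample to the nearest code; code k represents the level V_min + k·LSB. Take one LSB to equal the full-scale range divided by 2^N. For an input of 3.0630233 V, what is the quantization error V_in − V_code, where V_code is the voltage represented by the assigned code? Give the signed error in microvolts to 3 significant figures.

Span: 7.8 V − (-1.1 V) = 8.9 V. LSB = 8.9 V / 2^16 ≈ 135.8 µV.
(3.0630233 − (-1.1)) / LSB = 4.1630233 × 65536/8.9 = 30654.8197. Nearest integer: k = 30655.
Reconstructed level: -1.1 + 30655 × 8.9/65536 V = 3.0630477905 V.
e = 3.0630233 − (3.0630477905) = −24.5 µV.

−24.5 µV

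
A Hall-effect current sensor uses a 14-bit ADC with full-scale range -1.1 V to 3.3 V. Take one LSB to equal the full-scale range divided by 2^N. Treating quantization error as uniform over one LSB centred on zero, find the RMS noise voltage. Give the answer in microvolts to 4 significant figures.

Range = 3.3 − (-1.1) = 4.4 V.
LSB = 4.4 V ÷ 2^14 = 4.4/16384 V = 268.555 µV.
σ_q = LSB/√12 = 268.555 µV/3.4641 = 77.53 µV.

77.53 µV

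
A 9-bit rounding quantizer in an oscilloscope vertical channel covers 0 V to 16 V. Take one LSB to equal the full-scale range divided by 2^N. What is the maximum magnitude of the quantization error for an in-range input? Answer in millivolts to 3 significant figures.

15.6 mV

V_FS = 16 V.
LSB = 16 V / 2^9 = 31.250 mV.
Worst-case error for round-to-nearest is half an LSB: 15.6 mV.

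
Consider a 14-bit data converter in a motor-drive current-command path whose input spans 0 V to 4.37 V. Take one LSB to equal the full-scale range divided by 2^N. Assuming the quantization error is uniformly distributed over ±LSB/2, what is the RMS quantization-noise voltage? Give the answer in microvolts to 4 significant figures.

77.00 µV

Range is 4.37 V.
Step size = 4.37/16384 V = 266.724 µV.
V_rms = LSB/√12 = 266.724 µV / √12 = 77.00 µV.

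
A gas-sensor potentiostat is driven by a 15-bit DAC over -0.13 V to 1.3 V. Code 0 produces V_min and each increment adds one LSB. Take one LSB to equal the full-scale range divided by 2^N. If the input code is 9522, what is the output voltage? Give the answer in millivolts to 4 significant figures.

Range = 1.3 − (-0.13) = 1.43 V. LSB = 1.43 V / 2^15.
V_out = -0.13 + 9522 × (1.43/32768) V
      = -0.13 + 0.415541 = 0.285541 V.

285.5 mV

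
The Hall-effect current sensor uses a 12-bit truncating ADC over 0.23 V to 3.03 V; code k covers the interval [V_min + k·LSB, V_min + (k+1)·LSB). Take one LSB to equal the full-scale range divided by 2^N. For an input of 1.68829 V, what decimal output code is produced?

2133

Range = 3.03 − (0.23) = 2.8 V. LSB = 2.8 V / 2^12 ≈ 0.6836 mV.
(V_in − V_min) × 2^12/range = (1.68829 − (0.23)) × 4096/2.8 = 2133.270.
Floor → code = 2133.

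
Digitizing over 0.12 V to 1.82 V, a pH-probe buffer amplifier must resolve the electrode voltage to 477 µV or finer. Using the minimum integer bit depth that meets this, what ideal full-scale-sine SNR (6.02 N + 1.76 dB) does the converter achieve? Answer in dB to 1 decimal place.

74.0 dB

Span: 1.82 V − (0.12 V) = 1.7 V.
Need 2^N ≥ 1.7 V / 477 µV = 3564 → N_min = 12.
Ideal SNR at N = 12: 6.02·12 + 1.76 = 74.0 dB.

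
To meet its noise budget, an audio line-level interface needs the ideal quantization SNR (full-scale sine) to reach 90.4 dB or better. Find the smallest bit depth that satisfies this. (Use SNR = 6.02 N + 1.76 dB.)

6.02 N + 1.76 ≥ 90.4 gives N ≥ 14.724, so the minimum integer is 15.

15 bits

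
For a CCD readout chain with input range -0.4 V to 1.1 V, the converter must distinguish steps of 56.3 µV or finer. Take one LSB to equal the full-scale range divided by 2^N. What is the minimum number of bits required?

15 bits

The full-scale span is 1.1 − (-0.4) = 1.5 V.
Levels needed ≥ 1.5/56.3 µV = 26640. 2^15 = 32768 suffices, so N_min = 15.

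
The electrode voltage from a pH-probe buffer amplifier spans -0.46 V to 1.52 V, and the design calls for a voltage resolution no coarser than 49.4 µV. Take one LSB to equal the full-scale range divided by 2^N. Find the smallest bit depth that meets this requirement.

Span: 1.52 V − (-0.46 V) = 1.98 V.
Levels needed ≥ 1.98/49.4 µV = 40080. 2^16 = 65536 suffices, so N_min = 16.

16 bits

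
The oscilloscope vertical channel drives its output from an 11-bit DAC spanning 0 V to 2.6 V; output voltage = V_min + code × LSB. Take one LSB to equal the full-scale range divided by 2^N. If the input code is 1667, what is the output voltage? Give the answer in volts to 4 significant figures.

Span = 2.6 V. LSB = 2.6 V / 2^11.
V_out = V_min + code × LSB = 0 V + 1667 × 2.6 V / 2048
      = 0 + 2.11631 = 2.11631 V.

2.116 V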